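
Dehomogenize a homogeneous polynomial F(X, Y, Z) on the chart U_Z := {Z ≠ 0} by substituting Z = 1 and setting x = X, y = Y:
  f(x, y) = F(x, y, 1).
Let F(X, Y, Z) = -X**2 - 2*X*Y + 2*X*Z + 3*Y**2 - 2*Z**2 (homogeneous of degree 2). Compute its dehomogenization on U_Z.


f(x, y) = -x**2 - 2*x*y + 2*x + 3*y**2 - 2

On U_Z we set Z = 1. Each monomial c·X^i·Y^j·Z^k in F becomes c·x^i·y^j·1^k = c·x^i·y^j.
Substituting Z = 1: F(X, Y, 1) = -x**2 - 2*x*y + 2*x + 3*y**2 - 2.
Note: deg(f) ≤ deg(F) = 2; strict inequality happens when F is divisible by Z (lost terms).


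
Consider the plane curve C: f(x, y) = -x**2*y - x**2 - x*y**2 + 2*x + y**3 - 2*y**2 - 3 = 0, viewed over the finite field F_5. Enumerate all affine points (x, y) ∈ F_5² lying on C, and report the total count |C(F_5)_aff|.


Affine F_5-points: {(1, 1), (1, 3), (1, 4), (2, 1)}; count = 4.

For each of the 25 pairs (x, y) ∈ F_5², evaluate f(x, y) mod 5. Record the zeros.
  x = 0: [0↦2, 1↦1, 2↦2, 3↦1, 4↦4]  zeros at y ∈ ∅
  x = 1: [0↦3, 1↦0, 2↦2, 3↦0, 4↦0]  zeros at y ∈ {1, 3, 4}
  x = 2: [0↦2, 1↦0, 2↦1, 3↦1, 4↦1]  zeros at y ∈ {1}
  x = 3: [0↦4, 1↦1, 2↦4, 3↦4, 4↦2]  zeros at y ∈ ∅
  x = 4: [0↦4, 1↦3, 2↦1, 3↦4, 4↦3]  zeros at y ∈ ∅
Collecting zeros: affine points = {(1, 1), (1, 3), (1, 4), (2, 1)}.
Total count |C(F_5)_aff| = 4.


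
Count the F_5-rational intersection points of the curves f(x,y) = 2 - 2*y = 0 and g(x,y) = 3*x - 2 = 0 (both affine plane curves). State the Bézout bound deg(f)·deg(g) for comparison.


Common zeros: {(4, 1)}; count = 1; Bézout bound = 1.

deg(f) = 1, deg(g) = 1, so Bézout bound = 1.
Scan x ∈ F_5. For each x, list the y ∈ F_5 with f(x, y) ≡ 0 and those with g(x, y) ≡ 0 (mod 5); the common zeros in that column are the intersection.
  x = 0: f ≡ 0 at y ∈ {1}; g ≡ 0 at y ∈ ∅; common: ∅.
  x = 1: f ≡ 0 at y ∈ {1}; g ≡ 0 at y ∈ ∅; common: ∅.
  x = 2: f ≡ 0 at y ∈ {1}; g ≡ 0 at y ∈ ∅; common: ∅.
  x = 3: f ≡ 0 at y ∈ {1}; g ≡ 0 at y ∈ ∅; common: ∅.
  x = 4: f ≡ 0 at y ∈ {1}; g ≡ 0 at y ∈ {0, 1, 2, 3, 4}; common: {1}.
Collecting: common zeros = {(4, 1)}, so the count is 1.
Comparison with the Bézout bound: 1 ≤ 1 = deg(f)·deg(g), as expected for curves with no common component (the bound is attained).


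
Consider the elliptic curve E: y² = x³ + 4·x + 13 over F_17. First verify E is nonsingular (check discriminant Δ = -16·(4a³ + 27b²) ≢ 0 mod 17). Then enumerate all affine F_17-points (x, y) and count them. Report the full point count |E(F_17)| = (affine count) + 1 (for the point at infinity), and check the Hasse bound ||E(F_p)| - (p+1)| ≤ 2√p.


Affine points = {(0, 8), (0, 9), (1, 1), (1, 16), (3, 1), (3, 16), (4, 5), (4, 12), (6, 7), (6, 10), (8, 8), (8, 9), (9, 8), (9, 9), (10, 4), (10, 13), (12, 2), (12, 15), (13, 1), (13, 16), (14, 5), (14, 12), (16, 5), (16, 12)}; affine count = 24; |E(F_17)| = 25.

Discriminant check: Δ ∝ 4a³ + 27b² = 4·4³ + 27·13² = 4·64 + 27·169 ≡ 8 (mod 17). Nonzero ⇒ E is nonsingular.
For each x ∈ F_17, compute rhs = x³ + 4·x + 13 mod 17, then count y ∈ F_17 with y² ≡ rhs.
  x = 0: rhs = 13, matching y values: 8, 9 (2 points).
  x = 1: rhs = 1, matching y values: 1, 16 (2 points).
  x = 2: rhs = 12, matching y values: none (0 points).
  x = 3: rhs = 1, matching y values: 1, 16 (2 points).
  x = 4: rhs = 8, matching y values: 5, 12 (2 points).
  x = 5: rhs = 5, matching y values: none (0 points).
  x = 6: rhs = 15, matching y values: 7, 10 (2 points).
  x = 7: rhs = 10, matching y values: none (0 points).
  x = 8: rhs = 13, matching y values: 8, 9 (2 points).
  x = 9: rhs = 13, matching y values: 8, 9 (2 points).
  x = 10: rhs = 16, matching y values: 4, 13 (2 points).
  x = 11: rhs = 11, matching y values: none (0 points).
  x = 12: rhs = 4, matching y values: 2, 15 (2 points).
  x = 13: rhs = 1, matching y values: 1, 16 (2 points).
  x = 14: rhs = 8, matching y values: 5, 12 (2 points).
  x = 15: rhs = 14, matching y values: none (0 points).
  x = 16: rhs = 8, matching y values: 5, 12 (2 points).
Total affine count: 24.
Full point count |E(F_17)| = 24 + 1 = 25.
Hasse bound: |25 − (17+1)| = |7| = 7 ≤ 2√17 ≈ 8.2462 ✓.


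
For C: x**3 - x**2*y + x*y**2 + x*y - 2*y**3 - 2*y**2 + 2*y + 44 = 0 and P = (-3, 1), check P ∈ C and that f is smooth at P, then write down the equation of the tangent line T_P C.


Tangent line at P: 35*x - 26*y + 131 = 0.

Step 1: f(-3, 1) = 0, so P lies on C.
Step 2: partial derivatives
  f_x(x, y) = 3*x**2 - 2*x*y + y**2 + y, f_y(x, y) = -x**2 + 2*x*y + x - 6*y**2 - 4*y + 2.
  f_x(P) = 35, f_y(P) = -26 (gradient nonzero, so P is smooth).
Step 3: tangent line at P: 35·(x − -3) + -26·(y − 1) = 0.
Expanding: 35*x - 26*y + 131 = 0.


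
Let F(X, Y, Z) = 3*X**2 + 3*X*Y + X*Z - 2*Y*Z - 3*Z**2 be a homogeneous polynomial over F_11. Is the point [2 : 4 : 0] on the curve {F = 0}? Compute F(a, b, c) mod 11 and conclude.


F(2,4,0) ≡ 3 (mod 11); P is NOT on the curve.

Evaluate F(2, 4, 0) term-by-term (mod 11).
  3*X**2 ↦ 3·4·1·1 = 12
  3*X*Y ↦ 3·2·4·1 = 24
  X*Z ↦ 1·2·1·0 = 0
  -2*Y*Z ↦ -2·1·4·0 = 0
  -3*Z**2 ↦ -3·1·1·0 = 0
Sum: F(2, 4, 0) = (12) + (24) + (0) + (0) + (0) = 36.
Reducing mod 11: 36 ≡ 3 (mod 11).
Since F(a, b, c) ≡ 3 ≠ 0 (mod 11), P does NOT lie on the curve.


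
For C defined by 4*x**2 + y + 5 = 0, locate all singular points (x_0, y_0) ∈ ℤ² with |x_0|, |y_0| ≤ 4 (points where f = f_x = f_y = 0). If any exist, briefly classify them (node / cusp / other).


No singular points in the scanned grid; C is smooth there.

Compute partial derivatives:
  f_x = 8*x.
  f_y = 1.
f_y = 1 is a nonzero constant, so f_y never vanishes: no point (x, y) can satisfy f = f_x = f_y = 0. In particular no (x, y) ∈ {−4, ..., 4}² is singular; the curve is smooth.


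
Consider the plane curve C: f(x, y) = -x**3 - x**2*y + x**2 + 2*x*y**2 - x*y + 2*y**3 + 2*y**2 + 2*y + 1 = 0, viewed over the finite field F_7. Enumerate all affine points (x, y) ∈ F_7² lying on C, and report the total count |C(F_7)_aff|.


Affine F_7-points: {(0, 1), (1, 1), (1, 3), (4, 6), (5, 2), (5, 3), (6, 1), (6, 3)}; count = 8.

For each of the 49 pairs (x, y) ∈ F_7², evaluate f(x, y) mod 7. Record the zeros.
  x = 0: [0↦1, 1↦0, 2↦1, 3↦2, 4↦1, 5↦3, 6↦6]  zeros at y ∈ {1}
  x = 1: [0↦1, 1↦0, 2↦5, 3↦0, 4↦4, 5↦1, 6↦3]  zeros at y ∈ {1, 3}
  x = 2: [0↦4, 1↦1, 2↦1, 3↦2, 4↦2, 5↦6, 6↦5]  zeros at y ∈ ∅
  x = 3: [0↦4, 1↦4, 2↦4, 3↦2, 4↦3, 5↦5, 6↦6]  zeros at y ∈ ∅
  x = 4: [0↦2, 1↦3, 2↦1, 3↦1, 4↦1, 5↦6, 6↦0]  zeros at y ∈ {6}
  x = 5: [0↦6, 1↦6, 2↦0, 3↦0, 4↦4, 5↦3, 6↦2]  zeros at y ∈ {2, 3}
  x = 6: [0↦3, 1↦0, 2↦2, 3↦0, 4↦6, 5↦4, 6↦6]  zeros at y ∈ {1, 3}
Collecting zeros: affine points = {(0, 1), (1, 1), (1, 3), (4, 6), (5, 2), (5, 3), (6, 1), (6, 3)}.
Total count |C(F_7)_aff| = 8.


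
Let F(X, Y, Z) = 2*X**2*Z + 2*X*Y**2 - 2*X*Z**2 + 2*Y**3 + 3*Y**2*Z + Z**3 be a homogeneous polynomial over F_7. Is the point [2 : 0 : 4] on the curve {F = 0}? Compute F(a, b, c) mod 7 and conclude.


F(2,0,4) ≡ 4 (mod 7); P is NOT on the curve.

Evaluate F(2, 0, 4) term-by-term (mod 7).
  2*X**2*Z ↦ 2·4·1·4 = 32
  2*X*Y**2 ↦ 2·2·0·1 = 0
  -2*X*Z**2 ↦ -2·2·1·16 = -64
  2*Y**3 ↦ 2·1·0·1 = 0
  3*Y**2*Z ↦ 3·1·0·4 = 0
  Z**3 ↦ 1·1·1·64 = 64
Sum: F(2, 0, 4) = (32) + (0) + (-64) + (0) + (0) + (64) = 32.
Reducing mod 7: 32 ≡ 4 (mod 7).
Since F(a, b, c) ≡ 4 ≠ 0 (mod 7), P does NOT lie on the curve.


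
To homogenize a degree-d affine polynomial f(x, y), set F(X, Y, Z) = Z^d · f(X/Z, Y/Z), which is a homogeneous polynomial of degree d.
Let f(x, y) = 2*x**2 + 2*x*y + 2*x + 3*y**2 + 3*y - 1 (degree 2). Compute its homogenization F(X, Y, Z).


F(X, Y, Z) = 2*X**2 + 2*X*Y + 2*X*Z + 3*Y**2 + 3*Y*Z - Z**2

deg(f) = 2.
Substitute x = X/Z, y = Y/Z into f, then multiply by Z^2.
  monomial 2·x^2·y^0 ↦ 2·X^2·Y^0·Z^0.
  monomial 2·x^1·y^1 ↦ 2·X^1·Y^1·Z^0.
  monomial 2·x^1·y^0 ↦ 2·X^1·Y^0·Z^1.
  monomial 3·x^0·y^2 ↦ 3·X^0·Y^2·Z^0.
  monomial 3·x^0·y^1 ↦ 3·X^0·Y^1·Z^1.
  monomial -1·x^0·y^0 ↦ -1·X^0·Y^0·Z^2.
Collecting: F(X, Y, Z) = 2*X**2 + 2*X*Y + 2*X*Z + 3*Y**2 + 3*Y*Z - Z**2.


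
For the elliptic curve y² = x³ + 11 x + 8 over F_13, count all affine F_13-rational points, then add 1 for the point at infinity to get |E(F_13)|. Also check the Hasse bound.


Affine points = {(2, 5), (2, 8), (3, 4), (3, 9), (4, 5), (4, 8), (6, 2), (6, 11), (7, 5), (7, 8), (8, 6), (8, 7), (9, 2), (9, 11), (10, 0), (11, 2), (11, 11), (12, 3), (12, 10)}; affine count = 19; |E(F_13)| = 20.

Discriminant check: Δ ∝ 4a³ + 27b² = 4·11³ + 27·8² = 4·1331 + 27·64 ≡ 6 (mod 13). Nonzero ⇒ E is nonsingular.
For each x ∈ F_13, compute rhs = x³ + 11·x + 8 mod 13, then count y ∈ F_13 with y² ≡ rhs.
  x = 0: rhs = 8, matching y values: none (0 points).
  x = 1: rhs = 7, matching y values: none (0 points).
  x = 2: rhs = 12, matching y values: 5, 8 (2 points).
  x = 3: rhs = 3, matching y values: 4, 9 (2 points).
  x = 4: rhs = 12, matching y values: 5, 8 (2 points).
  x = 5: rhs = 6, matching y values: none (0 points).
  x = 6: rhs = 4, matching y values: 2, 11 (2 points).
  x = 7: rhs = 12, matching y values: 5, 8 (2 points).
  x = 8: rhs = 10, matching y values: 6, 7 (2 points).
  x = 9: rhs = 4, matching y values: 2, 11 (2 points).
  x = 10: rhs = 0, matching y values: 0 (1 points).
  x = 11: rhs = 4, matching y values: 2, 11 (2 points).
  x = 12: rhs = 9, matching y values: 3, 10 (2 points).
Total affine count: 19.
Full point count |E(F_13)| = 19 + 1 = 20.
Hasse bound: |20 − (13+1)| = |6| = 6 ≤ 2√13 ≈ 7.2111 ✓.


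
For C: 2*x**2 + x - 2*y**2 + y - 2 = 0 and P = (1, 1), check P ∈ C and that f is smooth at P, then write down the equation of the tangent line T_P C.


Tangent line at P: 5*x - 3*y - 2 = 0.

Step 1: f(1, 1) = 0, so P lies on C.
Step 2: partial derivatives
  f_x(x, y) = 4*x + 1, f_y(x, y) = 1 - 4*y.
  f_x(P) = 5, f_y(P) = -3 (gradient nonzero, so P is smooth).
Step 3: tangent line at P: 5·(x − 1) + -3·(y − 1) = 0.
Expanding: 5*x - 3*y - 2 = 0.


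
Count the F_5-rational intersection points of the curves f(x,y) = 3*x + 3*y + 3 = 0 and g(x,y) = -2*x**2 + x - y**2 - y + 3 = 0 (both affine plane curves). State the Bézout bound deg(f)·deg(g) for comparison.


Common zeros: {(1, 3), (4, 0)}; count = 2; Bézout bound = 2.

deg(f) = 1, deg(g) = 2, so Bézout bound = 2.
Scan x ∈ F_5. For each x, list the y ∈ F_5 with f(x, y) ≡ 0 and those with g(x, y) ≡ 0 (mod 5); the common zeros in that column are the intersection.
  x = 0: f ≡ 0 at y ∈ {4}; g ≡ 0 at y ∈ ∅; common: ∅.
  x = 1: f ≡ 0 at y ∈ {3}; g ≡ 0 at y ∈ {1, 3}; common: {3}.
  x = 2: f ≡ 0 at y ∈ {2}; g ≡ 0 at y ∈ {1, 3}; common: ∅.
  x = 3: f ≡ 0 at y ∈ {1}; g ≡ 0 at y ∈ ∅; common: ∅.
  x = 4: f ≡ 0 at y ∈ {0}; g ≡ 0 at y ∈ {0, 4}; common: {0}.
Collecting: common zeros = {(1, 3), (4, 0)}, so the count is 2.
Comparison with the Bézout bound: 2 ≤ 2 = deg(f)·deg(g), as expected for curves with no common component (the bound is attained).


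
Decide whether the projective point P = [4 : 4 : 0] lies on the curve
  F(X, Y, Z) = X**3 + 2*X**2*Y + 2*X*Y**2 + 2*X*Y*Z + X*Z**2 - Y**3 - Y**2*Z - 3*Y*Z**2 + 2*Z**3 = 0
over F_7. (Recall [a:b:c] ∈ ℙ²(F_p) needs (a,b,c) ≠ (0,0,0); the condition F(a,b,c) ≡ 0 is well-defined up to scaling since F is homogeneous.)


F(4,4,0) ≡ 4 (mod 7); P is NOT on the curve.

Evaluate F(4, 4, 0) term-by-term (mod 7).
  X**3 ↦ 1·64·1·1 = 64
  2*X**2*Y ↦ 2·16·4·1 = 128
  2*X*Y**2 ↦ 2·4·16·1 = 128
  2*X*Y*Z ↦ 2·4·4·0 = 0
  X*Z**2 ↦ 1·4·1·0 = 0
  -Y**3 ↦ -1·1·64·1 = -64
  -Y**2*Z ↦ -1·1·16·0 = 0
  -3*Y*Z**2 ↦ -3·1·4·0 = 0
  2*Z**3 ↦ 2·1·1·0 = 0
Sum: F(4, 4, 0) = (64) + (128) + (128) + (0) + (0) + (-64) + (0) + (0) + (0) = 256.
Reducing mod 7: 256 ≡ 4 (mod 7).
Since F(a, b, c) ≡ 4 ≠ 0 (mod 7), P does NOT lie on the curve.


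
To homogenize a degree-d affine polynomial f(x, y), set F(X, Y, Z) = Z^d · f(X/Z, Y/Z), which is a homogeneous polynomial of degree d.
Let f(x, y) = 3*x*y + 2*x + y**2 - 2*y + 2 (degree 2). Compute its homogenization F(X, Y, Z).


F(X, Y, Z) = 3*X*Y + 2*X*Z + Y**2 - 2*Y*Z + 2*Z**2

deg(f) = 2.
Substitute x = X/Z, y = Y/Z into f, then multiply by Z^2.
  monomial 3·x^1·y^1 ↦ 3·X^1·Y^1·Z^0.
  monomial 2·x^1·y^0 ↦ 2·X^1·Y^0·Z^1.
  monomial 1·x^0·y^2 ↦ 1·X^0·Y^2·Z^0.
  monomial -2·x^0·y^1 ↦ -2·X^0·Y^1·Z^1.
  monomial 2·x^0·y^0 ↦ 2·X^0·Y^0·Z^2.
Collecting: F(X, Y, Z) = 3*X*Y + 2*X*Z + Y**2 - 2*Y*Z + 2*Z**2.


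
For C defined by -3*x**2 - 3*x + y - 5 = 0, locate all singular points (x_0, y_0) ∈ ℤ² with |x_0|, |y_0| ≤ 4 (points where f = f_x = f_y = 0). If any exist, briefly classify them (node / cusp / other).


No singular points in the scanned grid; C is smooth there.

Compute partial derivatives:
  f_x = -6*x - 3.
  f_y = 1.
f_y = 1 is a nonzero constant, so f_y never vanishes: no point (x, y) can satisfy f = f_x = f_y = 0. In particular no (x, y) ∈ {−4, ..., 4}² is singular; the curve is smooth.


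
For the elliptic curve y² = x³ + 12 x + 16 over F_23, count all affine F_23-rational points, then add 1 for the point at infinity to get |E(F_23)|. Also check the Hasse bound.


Affine points = {(0, 4), (0, 19), (1, 11), (1, 12), (2, 5), (2, 18), (4, 6), (4, 17), (7, 11), (7, 12), (8, 7), (8, 16), (9, 5), (9, 18), (10, 3), (10, 20), (12, 5), (12, 18), (13, 0), (15, 11), (15, 12), (16, 7), (16, 16), (17, 2), (17, 21), (22, 7), (22, 16)}; affine count = 27; |E(F_23)| = 28.

Discriminant check: Δ ∝ 4a³ + 27b² = 4·12³ + 27·16² = 4·1728 + 27·256 ≡ 1 (mod 23). Nonzero ⇒ E is nonsingular.
For each x ∈ F_23, compute rhs = x³ + 12·x + 16 mod 23, then count y ∈ F_23 with y² ≡ rhs.
  x = 0: rhs = 16, matching y values: 4, 19 (2 points).
  x = 1: rhs = 6, matching y values: 11, 12 (2 points).
  x = 2: rhs = 2, matching y values: 5, 18 (2 points).
  x = 3: rhs = 10, matching y values: none (0 points).
  x = 4: rhs = 13, matching y values: 6, 17 (2 points).
  x = 5: rhs = 17, matching y values: none (0 points).
  x = 6: rhs = 5, matching y values: none (0 points).
  x = 7: rhs = 6, matching y values: 11, 12 (2 points).
  x = 8: rhs = 3, matching y values: 7, 16 (2 points).
  x = 9: rhs = 2, matching y values: 5, 18 (2 points).
  x = 10: rhs = 9, matching y values: 3, 20 (2 points).
  x = 11: rhs = 7, matching y values: none (0 points).
  x = 12: rhs = 2, matching y values: 5, 18 (2 points).
  x = 13: rhs = 0, matching y values: 0 (1 points).
  x = 14: rhs = 7, matching y values: none (0 points).
  x = 15: rhs = 6, matching y values: 11, 12 (2 points).
  x = 16: rhs = 3, matching y values: 7, 16 (2 points).
  x = 17: rhs = 4, matching y values: 2, 21 (2 points).
  x = 18: rhs = 15, matching y values: none (0 points).
  x = 19: rhs = 19, matching y values: none (0 points).
  x = 20: rhs = 22, matching y values: none (0 points).
  x = 21: rhs = 7, matching y values: none (0 points).
  x = 22: rhs = 3, matching y values: 7, 16 (2 points).
Total affine count: 27.
Full point count |E(F_23)| = 27 + 1 = 28.
Hasse bound: |28 − (23+1)| = |4| = 4 ≤ 2√23 ≈ 9.5917 ✓.


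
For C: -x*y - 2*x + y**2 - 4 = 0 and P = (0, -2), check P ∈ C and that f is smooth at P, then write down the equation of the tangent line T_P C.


Tangent line at P: -4*y - 8 = 0.

Step 1: f(0, -2) = 0, so P lies on C.
Step 2: partial derivatives
  f_x(x, y) = -y - 2, f_y(x, y) = -x + 2*y.
  f_x(P) = 0, f_y(P) = -4 (gradient nonzero, so P is smooth).
Step 3: tangent line at P: 0·(x − 0) + -4·(y − -2) = 0.
Expanding: -4*y - 8 = 0.


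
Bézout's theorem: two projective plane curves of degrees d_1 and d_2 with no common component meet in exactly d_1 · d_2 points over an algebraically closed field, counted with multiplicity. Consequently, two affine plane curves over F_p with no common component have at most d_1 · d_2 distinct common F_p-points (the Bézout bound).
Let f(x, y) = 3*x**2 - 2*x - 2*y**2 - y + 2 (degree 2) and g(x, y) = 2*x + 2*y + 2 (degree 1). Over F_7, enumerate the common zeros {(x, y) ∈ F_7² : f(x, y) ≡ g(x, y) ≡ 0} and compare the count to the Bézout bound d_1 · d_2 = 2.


Common zeros: {(6, 0)}; count = 1; Bézout bound = 2.

deg(f) = 2, deg(g) = 1, so Bézout bound = 2.
Scan x ∈ F_7. For each x, list the y ∈ F_7 with f(x, y) ≡ 0 and those with g(x, y) ≡ 0 (mod 7); the common zeros in that column are the intersection.
  x = 0: f ≡ 0 at y ∈ ∅; g ≡ 0 at y ∈ {6}; common: ∅.
  x = 1: f ≡ 0 at y ∈ {1, 2}; g ≡ 0 at y ∈ {5}; common: ∅.
  x = 2: f ≡ 0 at y ∈ {1, 2}; g ≡ 0 at y ∈ {4}; common: ∅.
  x = 3: f ≡ 0 at y ∈ ∅; g ≡ 0 at y ∈ {3}; common: ∅.
  x = 4: f ≡ 0 at y ∈ {0, 3}; g ≡ 0 at y ∈ {2}; common: ∅.
  x = 5: f ≡ 0 at y ∈ ∅; g ≡ 0 at y ∈ {1}; common: ∅.
  x = 6: f ≡ 0 at y ∈ {0, 3}; g ≡ 0 at y ∈ {0}; common: {0}.
Collecting: common zeros = {(6, 0)}, so the count is 1.
Comparison with the Bézout bound: 1 ≤ 2 = deg(f)·deg(g), as expected for curves with no common component (the affine F_7-count falls short of the bound because intersections may lie at infinity, over extension fields, or carry multiplicity).


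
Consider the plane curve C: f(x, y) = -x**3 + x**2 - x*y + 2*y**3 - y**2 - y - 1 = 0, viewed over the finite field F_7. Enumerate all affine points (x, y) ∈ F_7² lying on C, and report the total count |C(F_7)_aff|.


Affine F_7-points: {(1, 2), (2, 1), (3, 3), (3, 4), (4, 0), (5, 6)}; count = 6.

For each of the 49 pairs (x, y) ∈ F_7², evaluate f(x, y) mod 7. Record the zeros.
  x = 0: [0↦6, 1↦6, 2↦2, 3↦6, 4↦2, 5↦2, 6↦4]  zeros at y ∈ ∅
  x = 1: [0↦6, 1↦5, 2↦0, 3↦3, 4↦5, 5↦4, 6↦5]  zeros at y ∈ {2}
  x = 2: [0↦2, 1↦0, 2↦1, 3↦3, 4↦4, 5↦2, 6↦2]  zeros at y ∈ {1}
  x = 3: [0↦2, 1↦6, 2↦6, 3↦0, 4↦0, 5↦4, 6↦3]  zeros at y ∈ {3, 4}
  x = 4: [0↦0, 1↦3, 2↦2, 3↦2, 4↦1, 5↦4, 6↦2]  zeros at y ∈ {0}
  x = 5: [0↦4, 1↦6, 2↦4, 3↦3, 4↦1, 5↦3, 6↦0]  zeros at y ∈ {6}
  x = 6: [0↦1, 1↦2, 2↦6, 3↦4, 4↦1, 5↦2, 6↦5]  zeros at y ∈ ∅
Collecting zeros: affine points = {(1, 2), (2, 1), (3, 3), (3, 4), (4, 0), (5, 6)}.
Total count |C(F_7)_aff| = 6.


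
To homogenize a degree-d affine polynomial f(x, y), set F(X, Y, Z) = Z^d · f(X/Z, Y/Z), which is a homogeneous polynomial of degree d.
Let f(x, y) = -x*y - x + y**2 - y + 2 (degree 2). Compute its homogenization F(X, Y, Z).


F(X, Y, Z) = -X*Y - X*Z + Y**2 - Y*Z + 2*Z**2

deg(f) = 2.
Substitute x = X/Z, y = Y/Z into f, then multiply by Z^2.
  monomial -1·x^1·y^1 ↦ -1·X^1·Y^1·Z^0.
  monomial -1·x^1·y^0 ↦ -1·X^1·Y^0·Z^1.
  monomial 1·x^0·y^2 ↦ 1·X^0·Y^2·Z^0.
  monomial -1·x^0·y^1 ↦ -1·X^0·Y^1·Z^1.
  monomial 2·x^0·y^0 ↦ 2·X^0·Y^0·Z^2.
Collecting: F(X, Y, Z) = -X*Y - X*Z + Y**2 - Y*Z + 2*Z**2.


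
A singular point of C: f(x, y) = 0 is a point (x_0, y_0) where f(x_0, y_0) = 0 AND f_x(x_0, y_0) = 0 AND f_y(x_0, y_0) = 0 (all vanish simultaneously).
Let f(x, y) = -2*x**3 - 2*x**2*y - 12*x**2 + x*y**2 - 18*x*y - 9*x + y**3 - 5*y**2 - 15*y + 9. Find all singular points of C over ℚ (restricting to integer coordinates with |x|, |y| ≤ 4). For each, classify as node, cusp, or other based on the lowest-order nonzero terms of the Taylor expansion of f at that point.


Singular points: {(-3, 3)}; classification: cusp.

Compute partial derivatives:
  f_x = -6*x**2 - 4*x*y - 24*x + y**2 - 18*y - 9.
  f_y = -2*x**2 + 2*x*y - 18*x + 3*y**2 - 10*y - 15.
Scan x_0 ∈ {−4, ..., 4}. For each x_0, f_y(x_0, y) is a polynomial in y; find its integer roots y ∈ {−4, ..., 4}, then test f_x and f at those candidates.
  x = -4: f_y(-4, y) = 3*y**2 - 18*y + 25; no integer root y with |y| ≤ 4.
  x = -3: f_y(-3, y) = 3*y**2 - 16*y + 21; vanishes at y ∈ {3}. (-3, 3): f_x = 0, f = 0 — SINGULAR.
  x = -2: f_y(-2, y) = 3*y**2 - 14*y + 13; no integer root y with |y| ≤ 4.
  x = -1: f_y(-1, y) = 3*y**2 - 12*y + 1; no integer root y with |y| ≤ 4.
  x = 0: f_y(0, y) = 3*y**2 - 10*y - 15; no integer root y with |y| ≤ 4.
  x = 1: f_y(1, y) = 3*y**2 - 8*y - 35; no integer root y with |y| ≤ 4.
  x = 2: f_y(2, y) = 3*y**2 - 6*y - 59; no integer root y with |y| ≤ 4.
  x = 3: f_y(3, y) = 3*y**2 - 4*y - 87; no integer root y with |y| ≤ 4.
  x = 4: f_y(4, y) = 3*y**2 - 2*y - 119; no integer root y with |y| ≤ 4.
Only singular point on the grid: (-3, 3).
Classify: substitute x = -3 + u, y = 3 + v and expand: f = -2*u**3 - 2*u**2*v + u*v**2 + v**3 + v**2.
No constant or linear terms (consistent with a singular point). Quadratic part: v**2. Cubic part: -2*u**3 - 2*u**2*v + u*v**2 + v**3.
The quadratic part v**2 is a perfect square, so there is a single (double) tangent line v = 0, i.e. y = 3. Restricting the cubic part to that line (v = 0) leaves -2*u**3 ≠ 0, so f is not divisible by v and the branch is v² ≈ 2*u**3 to lowest order — this is a cusp.
Classification: cusp.


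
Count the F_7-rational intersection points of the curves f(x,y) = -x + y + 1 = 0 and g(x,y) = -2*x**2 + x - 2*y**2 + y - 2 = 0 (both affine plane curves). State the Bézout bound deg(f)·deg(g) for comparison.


Common zeros: ∅; count = 0; Bézout bound = 2.

deg(f) = 1, deg(g) = 2, so Bézout bound = 2.
Scan x ∈ F_7. For each x, list the y ∈ F_7 with f(x, y) ≡ 0 and those with g(x, y) ≡ 0 (mod 7); the common zeros in that column are the intersection.
  x = 0: f ≡ 0 at y ∈ {6}; g ≡ 0 at y ∈ ∅; common: ∅.
  x = 1: f ≡ 0 at y ∈ {0}; g ≡ 0 at y ∈ ∅; common: ∅.
  x = 2: f ≡ 0 at y ∈ {1}; g ≡ 0 at y ∈ {2}; common: ∅.
  x = 3: f ≡ 0 at y ∈ {2}; g ≡ 0 at y ∈ ∅; common: ∅.
  x = 4: f ≡ 0 at y ∈ {3}; g ≡ 0 at y ∈ ∅; common: ∅.
  x = 5: f ≡ 0 at y ∈ {4}; g ≡ 0 at y ∈ ∅; common: ∅.
  x = 6: f ≡ 0 at y ∈ {5}; g ≡ 0 at y ∈ ∅; common: ∅.
Collecting: common zeros = ∅, so the count is 0.
Comparison with the Bézout bound: 0 ≤ 2 = deg(f)·deg(g), as expected for curves with no common component (the affine F_7-count falls short of the bound because intersections may lie at infinity, over extension fields, or carry multiplicity).


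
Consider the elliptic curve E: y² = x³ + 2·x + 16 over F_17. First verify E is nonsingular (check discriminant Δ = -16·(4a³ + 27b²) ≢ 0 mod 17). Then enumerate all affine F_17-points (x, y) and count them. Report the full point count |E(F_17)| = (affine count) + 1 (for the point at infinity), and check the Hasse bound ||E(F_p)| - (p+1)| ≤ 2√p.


Affine points = {(0, 4), (0, 13), (1, 6), (1, 11), (3, 7), (3, 10), (5, 7), (5, 10), (7, 4), (7, 13), (8, 0), (9, 7), (9, 10), (10, 4), (10, 13), (11, 3), (11, 14), (12, 0), (14, 0), (15, 2), (15, 15), (16, 8), (16, 9)}; affine count = 23; |E(F_17)| = 24.

Discriminant check: Δ ∝ 4a³ + 27b² = 4·2³ + 27·16² = 4·8 + 27·256 ≡ 8 (mod 17). Nonzero ⇒ E is nonsingular.
For each x ∈ F_17, compute rhs = x³ + 2·x + 16 mod 17, then count y ∈ F_17 with y² ≡ rhs.
  x = 0: rhs = 16, matching y values: 4, 13 (2 points).
  x = 1: rhs = 2, matching y values: 6, 11 (2 points).
  x = 2: rhs = 11, matching y values: none (0 points).
  x = 3: rhs = 15, matching y values: 7, 10 (2 points).
  x = 4: rhs = 3, matching y values: none (0 points).
  x = 5: rhs = 15, matching y values: 7, 10 (2 points).
  x = 6: rhs = 6, matching y values: none (0 points).
  x = 7: rhs = 16, matching y values: 4, 13 (2 points).
  x = 8: rhs = 0, matching y values: 0 (1 points).
  x = 9: rhs = 15, matching y values: 7, 10 (2 points).
  x = 10: rhs = 16, matching y values: 4, 13 (2 points).
  x = 11: rhs = 9, matching y values: 3, 14 (2 points).
  x = 12: rhs = 0, matching y values: 0 (1 points).
  x = 13: rhs = 12, matching y values: none (0 points).
  x = 14: rhs = 0, matching y values: 0 (1 points).
  x = 15: rhs = 4, matching y values: 2, 15 (2 points).
  x = 16: rhs = 13, matching y values: 8, 9 (2 points).
Total affine count: 23.
Full point count |E(F_17)| = 23 + 1 = 24.
Hasse bound: |24 − (17+1)| = |6| = 6 ≤ 2√17 ≈ 8.2462 ✓.


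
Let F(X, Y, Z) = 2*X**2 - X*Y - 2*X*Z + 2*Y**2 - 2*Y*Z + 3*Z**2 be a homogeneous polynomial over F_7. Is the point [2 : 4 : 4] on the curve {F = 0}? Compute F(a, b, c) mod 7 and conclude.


F(2,4,4) ≡ 4 (mod 7); P is NOT on the curve.

Evaluate F(2, 4, 4) term-by-term (mod 7).
  2*X**2 ↦ 2·4·1·1 = 8
  -X*Y ↦ -1·2·4·1 = -8
  -2*X*Z ↦ -2·2·1·4 = -16
  2*Y**2 ↦ 2·1·16·1 = 32
  -2*Y*Z ↦ -2·1·4·4 = -32
  3*Z**2 ↦ 3·1·1·16 = 48
Sum: F(2, 4, 4) = (8) + (-8) + (-16) + (32) + (-32) + (48) = 32.
Reducing mod 7: 32 ≡ 4 (mod 7).
Since F(a, b, c) ≡ 4 ≠ 0 (mod 7), P does NOT lie on the curve.


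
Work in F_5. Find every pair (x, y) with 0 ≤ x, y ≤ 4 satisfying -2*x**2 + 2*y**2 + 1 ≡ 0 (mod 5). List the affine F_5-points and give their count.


Affine F_5-points: {(2, 1), (2, 4), (3, 1), (3, 4)}; count = 4.

For each of the 25 pairs (x, y) ∈ F_5², evaluate f(x, y) mod 5. Record the zeros.
  x = 0: [0↦1, 1↦3, 2↦4, 3↦4, 4↦3]  zeros at y ∈ ∅
  x = 1: [0↦4, 1↦1, 2↦2, 3↦2, 4↦1]  zeros at y ∈ ∅
  x = 2: [0↦3, 1↦0, 2↦1, 3↦1, 4↦0]  zeros at y ∈ {1, 4}
  x = 3: [0↦3, 1↦0, 2↦1, 3↦1, 4↦0]  zeros at y ∈ {1, 4}
  x = 4: [0↦4, 1↦1, 2↦2, 3↦2, 4↦1]  zeros at y ∈ ∅
Collecting zeros: affine points = {(2, 1), (2, 4), (3, 1), (3, 4)}.
Total count |C(F_5)_aff| = 4.


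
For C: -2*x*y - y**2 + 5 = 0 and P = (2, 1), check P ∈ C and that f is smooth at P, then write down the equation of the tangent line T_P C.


Tangent line at P: -2*x - 6*y + 10 = 0.

Step 1: f(2, 1) = 0, so P lies on C.
Step 2: partial derivatives
  f_x(x, y) = -2*y, f_y(x, y) = -2*x - 2*y.
  f_x(P) = -2, f_y(P) = -6 (gradient nonzero, so P is smooth).
Step 3: tangent line at P: -2·(x − 2) + -6·(y − 1) = 0.
Expanding: -2*x - 6*y + 10 = 0.


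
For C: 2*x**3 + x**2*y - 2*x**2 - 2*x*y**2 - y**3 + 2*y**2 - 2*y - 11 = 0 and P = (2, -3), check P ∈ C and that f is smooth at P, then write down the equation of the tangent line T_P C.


Tangent line at P: -14*x - 13*y - 11 = 0.

Step 1: f(2, -3) = 0, so P lies on C.
Step 2: partial derivatives
  f_x(x, y) = 6*x**2 + 2*x*y - 4*x - 2*y**2, f_y(x, y) = x**2 - 4*x*y - 3*y**2 + 4*y - 2.
  f_x(P) = -14, f_y(P) = -13 (gradient nonzero, so P is smooth).
Step 3: tangent line at P: -14·(x − 2) + -13·(y − -3) = 0.
Expanding: -14*x - 13*y - 11 = 0.


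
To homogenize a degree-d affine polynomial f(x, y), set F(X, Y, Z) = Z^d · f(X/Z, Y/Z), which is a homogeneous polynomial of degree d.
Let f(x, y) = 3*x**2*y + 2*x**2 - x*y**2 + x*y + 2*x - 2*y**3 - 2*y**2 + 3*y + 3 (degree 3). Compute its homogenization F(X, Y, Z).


F(X, Y, Z) = 3*X**2*Y + 2*X**2*Z - X*Y**2 + X*Y*Z + 2*X*Z**2 - 2*Y**3 - 2*Y**2*Z + 3*Y*Z**2 + 3*Z**3

deg(f) = 3.
Substitute x = X/Z, y = Y/Z into f, then multiply by Z^3.
  monomial 3·x^2·y^1 ↦ 3·X^2·Y^1·Z^0.
  monomial 2·x^2·y^0 ↦ 2·X^2·Y^0·Z^1.
  monomial -1·x^1·y^2 ↦ -1·X^1·Y^2·Z^0.
  monomial 1·x^1·y^1 ↦ 1·X^1·Y^1·Z^1.
  monomial 2·x^1·y^0 ↦ 2·X^1·Y^0·Z^2.
  monomial -2·x^0·y^3 ↦ -2·X^0·Y^3·Z^0.
  monomial -2·x^0·y^2 ↦ -2·X^0·Y^2·Z^1.
  monomial 3·x^0·y^1 ↦ 3·X^0·Y^1·Z^2.
  monomial 3·x^0·y^0 ↦ 3·X^0·Y^0·Z^3.
Collecting: F(X, Y, Z) = 3*X**2*Y + 2*X**2*Z - X*Y**2 + X*Y*Z + 2*X*Z**2 - 2*Y**3 - 2*Y**2*Z + 3*Y*Z**2 + 3*Z**3.


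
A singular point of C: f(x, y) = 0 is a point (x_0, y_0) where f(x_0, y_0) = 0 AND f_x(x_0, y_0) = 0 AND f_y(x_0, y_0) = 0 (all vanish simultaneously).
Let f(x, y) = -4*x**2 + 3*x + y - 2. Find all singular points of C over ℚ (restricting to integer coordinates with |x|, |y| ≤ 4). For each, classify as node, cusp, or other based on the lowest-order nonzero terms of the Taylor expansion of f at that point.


No singular points in the scanned grid; C is smooth there.

Compute partial derivatives:
  f_x = 3 - 8*x.
  f_y = 1.
f_y = 1 is a nonzero constant, so f_y never vanishes: no point (x, y) can satisfy f = f_x = f_y = 0. In particular no (x, y) ∈ {−4, ..., 4}² is singular; the curve is smooth.


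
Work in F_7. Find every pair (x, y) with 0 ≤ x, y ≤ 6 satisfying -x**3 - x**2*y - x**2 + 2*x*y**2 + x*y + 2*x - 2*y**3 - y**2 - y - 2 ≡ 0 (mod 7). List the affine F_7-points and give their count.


Affine F_7-points: {(0, 6), (3, 2), (5, 4)}; count = 3.

For each of the 49 pairs (x, y) ∈ F_7², evaluate f(x, y) mod 7. Record the zeros.
  x = 0: [0↦5, 1↦1, 2↦4, 3↦2, 4↦4, 5↦5, 6↦0]  zeros at y ∈ {6}
  x = 1: [0↦5, 1↦3, 2↦5, 3↦6, 4↦1, 5↦6, 6↦2]  zeros at y ∈ ∅
  x = 2: [0↦4, 1↦2, 2↦1, 3↦3, 4↦3, 5↦3, 6↦5]  zeros at y ∈ ∅
  x = 3: [0↦3, 1↦6, 2↦0, 3↦1, 4↦4, 5↦4, 6↦3]  zeros at y ∈ {2}
  x = 4: [0↦3, 1↦2, 2↦3, 3↦1, 4↦5, 5↦3, 6↦4]  zeros at y ∈ ∅
  x = 5: [0↦5, 1↦5, 2↦4, 3↦4, 4↦0, 5↦1, 6↦2]  zeros at y ∈ {4}
  x = 6: [0↦3, 1↦2, 2↦4, 3↦4, 4↦4, 5↦6, 6↦5]  zeros at y ∈ ∅
Collecting zeros: affine points = {(0, 6), (3, 2), (5, 4)}.
Total count |C(F_7)_aff| = 3.


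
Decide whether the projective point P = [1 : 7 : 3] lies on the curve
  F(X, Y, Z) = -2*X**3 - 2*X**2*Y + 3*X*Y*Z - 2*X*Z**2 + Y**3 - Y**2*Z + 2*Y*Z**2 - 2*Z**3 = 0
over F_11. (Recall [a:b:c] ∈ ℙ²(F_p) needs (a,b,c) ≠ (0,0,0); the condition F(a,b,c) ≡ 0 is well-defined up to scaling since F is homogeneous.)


F(1,7,3) ≡ 0 (mod 11); P is on the curve.

Evaluate F(1, 7, 3) term-by-term (mod 11).
  -2*X**3 ↦ -2·1·1·1 = -2
  -2*X**2*Y ↦ -2·1·7·1 = -14
  3*X*Y*Z ↦ 3·1·7·3 = 63
  -2*X*Z**2 ↦ -2·1·1·9 = -18
  Y**3 ↦ 1·1·343·1 = 343
  -Y**2*Z ↦ -1·1·49·3 = -147
  2*Y*Z**2 ↦ 2·1·7·9 = 126
  -2*Z**3 ↦ -2·1·1·27 = -54
Sum: F(1, 7, 3) = (-2) + (-14) + (63) + (-18) + (343) + (-147) + (126) + (-54) = 297.
Reducing mod 11: 297 ≡ 0 (mod 11).
Since F(a, b, c) ≡ 0 (mod 11), P lies on the curve.


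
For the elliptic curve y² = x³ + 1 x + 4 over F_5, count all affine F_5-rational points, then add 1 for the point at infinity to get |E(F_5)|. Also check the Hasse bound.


Affine points = {(0, 2), (0, 3), (1, 1), (1, 4), (2, 2), (2, 3), (3, 2), (3, 3)}; affine count = 8; |E(F_5)| = 9.

Discriminant check: Δ ∝ 4a³ + 27b² = 4·1³ + 27·4² = 4·1 + 27·16 ≡ 1 (mod 5). Nonzero ⇒ E is nonsingular.
For each x ∈ F_5, compute rhs = x³ + 1·x + 4 mod 5, then count y ∈ F_5 with y² ≡ rhs.
  x = 0: rhs = 4, matching y values: 2, 3 (2 points).
  x = 1: rhs = 1, matching y values: 1, 4 (2 points).
  x = 2: rhs = 4, matching y values: 2, 3 (2 points).
  x = 3: rhs = 4, matching y values: 2, 3 (2 points).
  x = 4: rhs = 2, matching y values: none (0 points).
Total affine count: 8.
Full point count |E(F_5)| = 8 + 1 = 9.
Hasse bound: |9 − (5+1)| = |3| = 3 ≤ 2√5 ≈ 4.4721 ✓.


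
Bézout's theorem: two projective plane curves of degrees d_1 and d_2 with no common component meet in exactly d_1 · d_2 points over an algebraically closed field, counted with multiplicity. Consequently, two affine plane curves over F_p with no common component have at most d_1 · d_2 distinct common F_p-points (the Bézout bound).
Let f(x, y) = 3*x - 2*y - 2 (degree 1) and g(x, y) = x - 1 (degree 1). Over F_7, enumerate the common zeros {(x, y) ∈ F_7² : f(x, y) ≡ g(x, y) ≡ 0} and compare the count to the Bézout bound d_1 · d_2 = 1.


Common zeros: {(1, 4)}; count = 1; Bézout bound = 1.

deg(f) = 1, deg(g) = 1, so Bézout bound = 1.
Scan x ∈ F_7. For each x, list the y ∈ F_7 with f(x, y) ≡ 0 and those with g(x, y) ≡ 0 (mod 7); the common zeros in that column are the intersection.
  x = 0: f ≡ 0 at y ∈ {6}; g ≡ 0 at y ∈ ∅; common: ∅.
  x = 1: f ≡ 0 at y ∈ {4}; g ≡ 0 at y ∈ {0, 1, 2, 3, 4, 5, 6}; common: {4}.
  x = 2: f ≡ 0 at y ∈ {2}; g ≡ 0 at y ∈ ∅; common: ∅.
  x = 3: f ≡ 0 at y ∈ {0}; g ≡ 0 at y ∈ ∅; common: ∅.
  x = 4: f ≡ 0 at y ∈ {5}; g ≡ 0 at y ∈ ∅; common: ∅.
  x = 5: f ≡ 0 at y ∈ {3}; g ≡ 0 at y ∈ ∅; common: ∅.
  x = 6: f ≡ 0 at y ∈ {1}; g ≡ 0 at y ∈ ∅; common: ∅.
Collecting: common zeros = {(1, 4)}, so the count is 1.
Comparison with the Bézout bound: 1 ≤ 1 = deg(f)·deg(g), as expected for curves with no common component (the bound is attained).


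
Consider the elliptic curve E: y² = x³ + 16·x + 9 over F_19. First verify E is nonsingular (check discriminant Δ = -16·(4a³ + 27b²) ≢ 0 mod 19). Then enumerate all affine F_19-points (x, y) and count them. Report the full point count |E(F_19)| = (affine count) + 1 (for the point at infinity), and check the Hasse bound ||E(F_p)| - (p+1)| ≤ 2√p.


Affine points = {(0, 3), (0, 16), (1, 8), (1, 11), (2, 7), (2, 12), (4, 2), (4, 17), (5, 9), (5, 10), (6, 6), (6, 13), (13, 1), (13, 18), (17, 8), (17, 11), (18, 7), (18, 12)}; affine count = 18; |E(F_19)| = 19.

Discriminant check: Δ ∝ 4a³ + 27b² = 4·16³ + 27·9² = 4·4096 + 27·81 ≡ 8 (mod 19). Nonzero ⇒ E is nonsingular.
For each x ∈ F_19, compute rhs = x³ + 16·x + 9 mod 19, then count y ∈ F_19 with y² ≡ rhs.
  x = 0: rhs = 9, matching y values: 3, 16 (2 points).
  x = 1: rhs = 7, matching y values: 8, 11 (2 points).
  x = 2: rhs = 11, matching y values: 7, 12 (2 points).
  x = 3: rhs = 8, matching y values: none (0 points).
  x = 4: rhs = 4, matching y values: 2, 17 (2 points).
  x = 5: rhs = 5, matching y values: 9, 10 (2 points).
  x = 6: rhs = 17, matching y values: 6, 13 (2 points).
  x = 7: rhs = 8, matching y values: none (0 points).
  x = 8: rhs = 3, matching y values: none (0 points).
  x = 9: rhs = 8, matching y values: none (0 points).
  x = 10: rhs = 10, matching y values: none (0 points).
  x = 11: rhs = 15, matching y values: none (0 points).
  x = 12: rhs = 10, matching y values: none (0 points).
  x = 13: rhs = 1, matching y values: 1, 18 (2 points).
  x = 14: rhs = 13, matching y values: none (0 points).
  x = 15: rhs = 14, matching y values: none (0 points).
  x = 16: rhs = 10, matching y values: none (0 points).
  x = 17: rhs = 7, matching y values: 8, 11 (2 points).
  x = 18: rhs = 11, matching y values: 7, 12 (2 points).
Total affine count: 18.
Full point count |E(F_19)| = 18 + 1 = 19.
Hasse bound: |19 − (19+1)| = |-1| = 1 ≤ 2√19 ≈ 8.7178 ✓.


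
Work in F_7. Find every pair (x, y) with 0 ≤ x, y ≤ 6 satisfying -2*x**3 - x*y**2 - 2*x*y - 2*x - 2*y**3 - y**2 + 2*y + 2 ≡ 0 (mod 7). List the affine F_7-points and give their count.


Affine F_7-points: {(0, 2), (2, 3), (3, 2), (3, 4), (3, 6), (4, 1), (4, 2), (4, 5), (6, 5)}; count = 9.

For each of the 49 pairs (x, y) ∈ F_7², evaluate f(x, y) mod 7. Record the zeros.
  x = 0: [0↦2, 1↦1, 2↦0, 3↦1, 4↦6, 5↦3, 6↦1]  zeros at y ∈ {2}
  x = 1: [0↦5, 1↦1, 2↦2, 3↦3, 4↦6, 5↦6, 6↦5]  zeros at y ∈ ∅
  x = 2: [0↦3, 1↦3, 2↦6, 3↦0, 4↦1, 5↦4, 6↦4]  zeros at y ∈ {3}
  x = 3: [0↦5, 1↦2, 2↦0, 3↦1, 4↦0, 5↦6, 6↦0]  zeros at y ∈ {2, 4, 6}
  x = 4: [0↦6, 1↦0, 2↦0, 3↦1, 4↦5, 5↦0, 6↦2]  zeros at y ∈ {1, 2, 5}
  x = 5: [0↦1, 1↦6, 2↦1, 3↦2, 4↦4, 5↦2, 6↦5]  zeros at y ∈ ∅
  x = 6: [0↦6, 1↦1, 2↦5, 3↦6, 4↦6, 5↦0, 6↦4]  zeros at y ∈ {5}
Collecting zeros: affine points = {(0, 2), (2, 3), (3, 2), (3, 4), (3, 6), (4, 1), (4, 2), (4, 5), (6, 5)}.
Total count |C(F_7)_aff| = 9.


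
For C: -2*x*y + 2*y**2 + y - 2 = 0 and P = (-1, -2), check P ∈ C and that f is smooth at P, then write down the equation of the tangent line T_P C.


Tangent line at P: 4*x - 5*y - 6 = 0.

Step 1: f(-1, -2) = 0, so P lies on C.
Step 2: partial derivatives
  f_x(x, y) = -2*y, f_y(x, y) = -2*x + 4*y + 1.
  f_x(P) = 4, f_y(P) = -5 (gradient nonzero, so P is smooth).
Step 3: tangent line at P: 4·(x − -1) + -5·(y − -2) = 0.
Expanding: 4*x - 5*y - 6 = 0.


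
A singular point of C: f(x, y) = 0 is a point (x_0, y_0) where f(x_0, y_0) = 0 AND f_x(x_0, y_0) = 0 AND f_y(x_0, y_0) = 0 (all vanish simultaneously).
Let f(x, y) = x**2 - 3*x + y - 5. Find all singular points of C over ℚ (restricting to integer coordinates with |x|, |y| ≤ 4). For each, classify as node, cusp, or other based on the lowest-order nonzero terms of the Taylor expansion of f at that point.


No singular points in the scanned grid; C is smooth there.

Compute partial derivatives:
  f_x = 2*x - 3.
  f_y = 1.
f_y = 1 is a nonzero constant, so f_y never vanishes: no point (x, y) can satisfy f = f_x = f_y = 0. In particular no (x, y) ∈ {−4, ..., 4}² is singular; the curve is smooth.


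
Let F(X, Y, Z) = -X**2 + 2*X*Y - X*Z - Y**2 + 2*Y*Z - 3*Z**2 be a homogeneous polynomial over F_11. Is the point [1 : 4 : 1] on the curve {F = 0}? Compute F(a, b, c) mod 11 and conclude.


F(1,4,1) ≡ 6 (mod 11); P is NOT on the curve.

Evaluate F(1, 4, 1) term-by-term (mod 11).
  -X**2 ↦ -1·1·1·1 = -1
  2*X*Y ↦ 2·1·4·1 = 8
  -X*Z ↦ -1·1·1·1 = -1
  -Y**2 ↦ -1·1·16·1 = -16
  2*Y*Z ↦ 2·1·4·1 = 8
  -3*Z**2 ↦ -3·1·1·1 = -3
Sum: F(1, 4, 1) = (-1) + (8) + (-1) + (-16) + (8) + (-3) = -5.
Reducing mod 11: -5 ≡ 6 (mod 11).
Since F(a, b, c) ≡ 6 ≠ 0 (mod 11), P does NOT lie on the curve.


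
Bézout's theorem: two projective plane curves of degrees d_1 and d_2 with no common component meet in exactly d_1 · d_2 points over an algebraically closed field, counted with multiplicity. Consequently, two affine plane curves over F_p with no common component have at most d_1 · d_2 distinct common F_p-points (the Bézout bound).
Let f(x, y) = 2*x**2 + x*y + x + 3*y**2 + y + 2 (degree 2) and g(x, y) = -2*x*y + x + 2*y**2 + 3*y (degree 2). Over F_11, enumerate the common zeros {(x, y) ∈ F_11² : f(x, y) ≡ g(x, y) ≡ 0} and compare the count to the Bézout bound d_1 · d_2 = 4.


Common zeros: {(5, 1), (5, 8)}; count = 2; Bézout bound = 4.

deg(f) = 2, deg(g) = 2, so Bézout bound = 4.
Scan x ∈ F_11. For each x, list the y ∈ F_11 with f(x, y) ≡ 0 and those with g(x, y) ≡ 0 (mod 11); the common zeros in that column are the intersection.
  x = 0: f ≡ 0 at y ∈ ∅; g ≡ 0 at y ∈ {0, 4}; common: ∅.
  x = 1: f ≡ 0 at y ∈ ∅; g ≡ 0 at y ∈ {2, 3}; common: ∅.
  x = 2: f ≡ 0 at y ∈ ∅; g ≡ 0 at y ∈ ∅; common: ∅.
  x = 3: f ≡ 0 at y ∈ {7, 10}; g ≡ 0 at y ∈ ∅; common: ∅.
  x = 4: f ≡ 0 at y ∈ {6, 7}; g ≡ 0 at y ∈ {9, 10}; common: ∅.
  x = 5: f ≡ 0 at y ∈ {1, 8}; g ≡ 0 at y ∈ {1, 8}; common: {1, 8}.
  x = 6: f ≡ 0 at y ∈ ∅; g ≡ 0 at y ∈ {5}; common: ∅.
  x = 7: f ≡ 0 at y ∈ {4, 8}; g ≡ 0 at y ∈ ∅; common: ∅.
  x = 8: f ≡ 0 at y ∈ {9, 10}; g ≡ 0 at y ∈ ∅; common: ∅.
  x = 9: f ≡ 0 at y ∈ {6, 9}; g ≡ 0 at y ∈ ∅; common: ∅.
  x = 10: f ≡ 0 at y ∈ ∅; g ≡ 0 at y ∈ {7}; common: ∅.
Collecting: common zeros = {(5, 1), (5, 8)}, so the count is 2.
Comparison with the Bézout bound: 2 ≤ 4 = deg(f)·deg(g), as expected for curves with no common component (the affine F_11-count falls short of the bound because intersections may lie at infinity, over extension fields, or carry multiplicity).


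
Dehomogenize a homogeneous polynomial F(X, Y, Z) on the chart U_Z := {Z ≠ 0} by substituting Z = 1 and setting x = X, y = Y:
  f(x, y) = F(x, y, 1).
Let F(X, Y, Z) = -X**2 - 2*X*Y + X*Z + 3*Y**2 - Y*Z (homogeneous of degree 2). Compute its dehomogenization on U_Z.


f(x, y) = -x**2 - 2*x*y + x + 3*y**2 - y

On U_Z we set Z = 1. Each monomial c·X^i·Y^j·Z^k in F becomes c·x^i·y^j·1^k = c·x^i·y^j.
Substituting Z = 1: F(X, Y, 1) = -x**2 - 2*x*y + x + 3*y**2 - y.
Note: deg(f) ≤ deg(F) = 2; strict inequality happens when F is divisible by Z (lost terms).


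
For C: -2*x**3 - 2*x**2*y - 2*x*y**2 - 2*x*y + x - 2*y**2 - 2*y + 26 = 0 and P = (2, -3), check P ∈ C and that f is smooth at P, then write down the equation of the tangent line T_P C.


Tangent line at P: -11*x + 22*y + 88 = 0.

Step 1: f(2, -3) = 0, so P lies on C.
Step 2: partial derivatives
  f_x(x, y) = -6*x**2 - 4*x*y - 2*y**2 - 2*y + 1, f_y(x, y) = -2*x**2 - 4*x*y - 2*x - 4*y - 2.
  f_x(P) = -11, f_y(P) = 22 (gradient nonzero, so P is smooth).
Step 3: tangent line at P: -11·(x − 2) + 22·(y − -3) = 0.
Expanding: -11*x + 22*y + 88 = 0.
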